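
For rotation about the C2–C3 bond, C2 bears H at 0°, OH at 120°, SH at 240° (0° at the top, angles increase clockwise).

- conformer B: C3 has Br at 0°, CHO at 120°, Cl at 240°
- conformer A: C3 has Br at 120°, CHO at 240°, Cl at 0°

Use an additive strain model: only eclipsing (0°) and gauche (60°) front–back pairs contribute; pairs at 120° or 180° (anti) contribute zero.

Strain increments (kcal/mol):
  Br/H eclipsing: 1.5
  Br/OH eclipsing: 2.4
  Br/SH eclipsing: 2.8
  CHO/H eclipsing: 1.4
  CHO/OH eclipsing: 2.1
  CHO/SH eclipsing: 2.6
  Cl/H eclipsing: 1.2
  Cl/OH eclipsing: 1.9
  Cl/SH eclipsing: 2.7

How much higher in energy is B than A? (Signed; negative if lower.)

B is eclipsed. H at 0° is eclipsed with Br at 0° (1.5); OH at 120° is eclipsed with CHO at 120° (2.1); SH at 240° is eclipsed with Cl at 240° (2.7). Total 6.3 kcal/mol.
A is eclipsed. H at 0° is eclipsed with Cl at 0° (1.2); OH at 120° is eclipsed with Br at 120° (2.4); SH at 240° is eclipsed with CHO at 240° (2.6). Total 6.2 kcal/mol.
E(B) − E(A) = 6.3 − 6.2 = +0.1 kcal/mol.

+0.1 kcal/mol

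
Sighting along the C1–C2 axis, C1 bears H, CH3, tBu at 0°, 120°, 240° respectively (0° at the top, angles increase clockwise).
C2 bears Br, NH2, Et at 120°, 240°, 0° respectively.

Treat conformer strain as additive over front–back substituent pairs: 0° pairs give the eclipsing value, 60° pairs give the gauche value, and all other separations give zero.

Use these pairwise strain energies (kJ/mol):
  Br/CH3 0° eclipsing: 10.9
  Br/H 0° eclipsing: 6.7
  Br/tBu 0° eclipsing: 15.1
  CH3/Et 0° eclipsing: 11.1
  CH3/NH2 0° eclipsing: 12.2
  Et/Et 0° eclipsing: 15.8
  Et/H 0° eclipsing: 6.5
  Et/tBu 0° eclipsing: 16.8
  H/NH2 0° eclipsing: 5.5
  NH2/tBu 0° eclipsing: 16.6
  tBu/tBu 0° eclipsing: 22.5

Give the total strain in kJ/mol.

34.0 kJ/mol

This conformer (eclipsed): H–Et eclipsed, CH3–Br eclipsed, tBu–NH2 eclipsed; 6.5 + 10.9 + 16.6 = 34.0 kJ/mol.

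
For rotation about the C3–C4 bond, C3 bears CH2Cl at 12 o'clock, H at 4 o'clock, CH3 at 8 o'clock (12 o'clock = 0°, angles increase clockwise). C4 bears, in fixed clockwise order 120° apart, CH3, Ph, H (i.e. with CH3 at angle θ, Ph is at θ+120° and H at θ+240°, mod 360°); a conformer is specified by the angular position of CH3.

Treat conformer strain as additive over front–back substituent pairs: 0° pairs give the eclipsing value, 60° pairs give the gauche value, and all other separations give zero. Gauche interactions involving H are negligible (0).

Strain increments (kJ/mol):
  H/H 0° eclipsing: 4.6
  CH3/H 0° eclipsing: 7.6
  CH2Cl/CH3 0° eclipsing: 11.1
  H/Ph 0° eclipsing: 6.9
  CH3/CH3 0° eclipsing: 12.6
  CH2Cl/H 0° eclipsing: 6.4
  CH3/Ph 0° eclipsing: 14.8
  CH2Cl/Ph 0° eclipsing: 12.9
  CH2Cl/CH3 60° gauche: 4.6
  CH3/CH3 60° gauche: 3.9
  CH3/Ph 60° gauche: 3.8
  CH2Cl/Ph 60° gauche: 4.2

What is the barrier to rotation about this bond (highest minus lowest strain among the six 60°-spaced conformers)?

CH3 at 0° (eclipsed): CH2Cl–CH3 eclipsed, H–Ph eclipsed, CH3–H eclipsed; 11.1 + 6.9 + 7.6 = 25.6 kJ/mol.
CH3 at 60° (staggered): CH2Cl–CH3 gauche, CH3–Ph gauche; 4.6 + 3.8 = 8.4 kJ/mol.
CH3 at 120° (eclipsed): CH2Cl–H eclipsed, H–CH3 eclipsed, CH3–Ph eclipsed; 6.4 + 7.6 + 14.8 = 28.8 kJ/mol.
CH3 at 180° (staggered): CH2Cl–Ph gauche, CH3–CH3 gauche, CH3–Ph gauche; 4.2 + 3.9 + 3.8 = 11.9 kJ/mol.
CH3 at 240° (eclipsed): CH2Cl–Ph eclipsed, H–H eclipsed, CH3–CH3 eclipsed; 12.9 + 4.6 + 12.6 = 30.1 kJ/mol.
CH3 at 300° (staggered): CH2Cl–CH3 gauche, CH2Cl–Ph gauche, CH3–CH3 gauche; 4.6 + 4.2 + 3.9 = 12.7 kJ/mol.
Max at 240° (30.1 kJ/mol), min at 60° (8.4 kJ/mol); barrier = 21.7 kJ/mol.

21.7 kJ/mol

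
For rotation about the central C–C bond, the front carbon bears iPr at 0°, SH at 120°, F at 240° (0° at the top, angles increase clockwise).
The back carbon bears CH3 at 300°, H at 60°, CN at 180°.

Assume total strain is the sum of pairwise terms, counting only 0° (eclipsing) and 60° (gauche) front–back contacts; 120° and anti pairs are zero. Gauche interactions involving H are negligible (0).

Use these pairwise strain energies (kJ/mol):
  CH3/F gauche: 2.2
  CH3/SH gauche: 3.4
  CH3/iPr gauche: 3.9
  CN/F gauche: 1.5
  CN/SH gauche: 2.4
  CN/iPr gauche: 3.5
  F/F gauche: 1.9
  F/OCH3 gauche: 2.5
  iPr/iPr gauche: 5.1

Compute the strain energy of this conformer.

10.0 kJ/mol

This conformer (staggered): iPr–CH3 gauche, SH–CN gauche, F–CH3 gauche, F–CN gauche; 3.9 + 2.4 + 2.2 + 1.5 = 10.0 kJ/mol.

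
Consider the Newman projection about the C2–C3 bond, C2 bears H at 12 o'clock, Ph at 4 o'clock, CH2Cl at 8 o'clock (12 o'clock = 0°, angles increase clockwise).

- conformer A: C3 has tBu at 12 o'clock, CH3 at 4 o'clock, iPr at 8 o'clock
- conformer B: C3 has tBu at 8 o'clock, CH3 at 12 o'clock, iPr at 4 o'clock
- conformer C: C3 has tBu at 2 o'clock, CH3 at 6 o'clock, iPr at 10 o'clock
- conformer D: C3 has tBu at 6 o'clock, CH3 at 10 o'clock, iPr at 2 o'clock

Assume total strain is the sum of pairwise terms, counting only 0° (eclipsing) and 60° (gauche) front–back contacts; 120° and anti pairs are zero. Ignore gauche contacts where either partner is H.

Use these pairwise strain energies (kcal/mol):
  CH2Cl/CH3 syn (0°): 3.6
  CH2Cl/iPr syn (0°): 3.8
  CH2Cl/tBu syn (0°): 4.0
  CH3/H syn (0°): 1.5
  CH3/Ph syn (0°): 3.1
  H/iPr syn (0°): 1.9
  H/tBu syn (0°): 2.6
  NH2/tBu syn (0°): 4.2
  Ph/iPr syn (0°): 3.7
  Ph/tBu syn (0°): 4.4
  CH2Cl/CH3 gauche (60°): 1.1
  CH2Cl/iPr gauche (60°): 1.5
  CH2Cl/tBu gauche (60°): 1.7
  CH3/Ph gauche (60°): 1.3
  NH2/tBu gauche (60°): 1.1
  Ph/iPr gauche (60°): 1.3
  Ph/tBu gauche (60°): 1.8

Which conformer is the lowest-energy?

C

A is eclipsed. H at 0° is eclipsed with tBu at 0° (2.6); Ph at 120° is eclipsed with CH3 at 120° (3.1); CH2Cl at 240° is eclipsed with iPr at 240° (3.8). Total 9.5 kcal/mol.
B is eclipsed. H at 0° is eclipsed with CH3 at 0° (1.5); Ph at 120° is eclipsed with iPr at 120° (3.7); CH2Cl at 240° is eclipsed with tBu at 240° (4.0). Total 9.2 kcal/mol.
C is staggered. Ph at 120° is gauche with tBu at 60° (1.8); Ph at 120° is gauche with CH3 at 180° (1.3); CH2Cl at 240° is gauche with CH3 at 180° (1.1); CH2Cl at 240° is gauche with iPr at 300° (1.5). Total 5.7 kcal/mol.
D is staggered. Ph at 120° is gauche with tBu at 180° (1.8); Ph at 120° is gauche with iPr at 60° (1.3); CH2Cl at 240° is gauche with tBu at 180° (1.7); CH2Cl at 240° is gauche with CH3 at 300° (1.1). Total 5.9 kcal/mol.
C has the lowest total (5.7 kcal/mol).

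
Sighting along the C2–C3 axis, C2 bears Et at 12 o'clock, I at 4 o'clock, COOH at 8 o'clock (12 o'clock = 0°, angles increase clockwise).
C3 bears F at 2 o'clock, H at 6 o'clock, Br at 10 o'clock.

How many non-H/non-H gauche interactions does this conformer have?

Non-H gauche pairs: Et(0°)/F(60°); Et(0°)/Br(300°); I(120°)/F(60°); COOH(240°)/Br(300°) — 4 interactions.

4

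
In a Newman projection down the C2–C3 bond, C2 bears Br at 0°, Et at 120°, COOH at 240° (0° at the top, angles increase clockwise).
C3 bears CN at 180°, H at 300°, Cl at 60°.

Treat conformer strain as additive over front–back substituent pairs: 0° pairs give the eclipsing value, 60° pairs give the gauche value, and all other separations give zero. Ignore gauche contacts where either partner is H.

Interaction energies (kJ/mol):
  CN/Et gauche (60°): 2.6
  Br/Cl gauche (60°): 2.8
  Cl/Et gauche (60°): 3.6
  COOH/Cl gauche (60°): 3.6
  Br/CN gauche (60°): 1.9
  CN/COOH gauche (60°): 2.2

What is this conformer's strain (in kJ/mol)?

This conformer (staggered): Br–Cl gauche, Et–CN gauche, Et–Cl gauche, COOH–CN gauche; 2.8 + 2.6 + 3.6 + 2.2 = 11.2 kJ/mol.

11.2 kJ/mol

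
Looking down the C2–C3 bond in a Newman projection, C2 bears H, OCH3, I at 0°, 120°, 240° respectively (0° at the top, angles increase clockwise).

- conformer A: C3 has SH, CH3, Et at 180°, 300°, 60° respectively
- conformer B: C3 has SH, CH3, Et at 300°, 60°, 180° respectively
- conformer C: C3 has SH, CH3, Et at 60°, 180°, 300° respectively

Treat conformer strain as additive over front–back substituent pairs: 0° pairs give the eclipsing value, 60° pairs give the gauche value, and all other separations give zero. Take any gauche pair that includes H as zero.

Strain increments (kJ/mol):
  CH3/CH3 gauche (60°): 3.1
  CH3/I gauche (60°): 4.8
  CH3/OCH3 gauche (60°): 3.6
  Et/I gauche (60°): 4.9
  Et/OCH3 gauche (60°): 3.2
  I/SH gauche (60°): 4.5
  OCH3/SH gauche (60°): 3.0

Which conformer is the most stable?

A is staggered. OCH3 at 120° is gauche with SH at 180° (3.0); OCH3 at 120° is gauche with Et at 60° (3.2); I at 240° is gauche with SH at 180° (4.5); I at 240° is gauche with CH3 at 300° (4.8). Total 15.5 kJ/mol.
B is staggered. OCH3 at 120° is gauche with CH3 at 60° (3.6); OCH3 at 120° is gauche with Et at 180° (3.2); I at 240° is gauche with SH at 300° (4.5); I at 240° is gauche with Et at 180° (4.9). Total 16.2 kJ/mol.
C is staggered. OCH3 at 120° is gauche with SH at 60° (3.0); OCH3 at 120° is gauche with CH3 at 180° (3.6); I at 240° is gauche with CH3 at 180° (4.8); I at 240° is gauche with Et at 300° (4.9). Total 16.3 kJ/mol.
A has the lowest total (15.5 kJ/mol).

A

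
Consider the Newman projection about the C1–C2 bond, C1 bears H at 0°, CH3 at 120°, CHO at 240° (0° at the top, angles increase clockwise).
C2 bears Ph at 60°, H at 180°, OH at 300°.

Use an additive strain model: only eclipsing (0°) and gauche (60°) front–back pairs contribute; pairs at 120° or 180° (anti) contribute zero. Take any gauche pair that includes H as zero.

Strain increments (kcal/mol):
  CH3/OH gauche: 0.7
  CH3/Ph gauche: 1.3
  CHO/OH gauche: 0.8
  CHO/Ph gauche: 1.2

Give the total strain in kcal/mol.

This conformer (staggered): CH3–Ph gauche, CHO–OH gauche; 1.3 + 0.8 = 2.1 kcal/mol.

2.1 kcal/mol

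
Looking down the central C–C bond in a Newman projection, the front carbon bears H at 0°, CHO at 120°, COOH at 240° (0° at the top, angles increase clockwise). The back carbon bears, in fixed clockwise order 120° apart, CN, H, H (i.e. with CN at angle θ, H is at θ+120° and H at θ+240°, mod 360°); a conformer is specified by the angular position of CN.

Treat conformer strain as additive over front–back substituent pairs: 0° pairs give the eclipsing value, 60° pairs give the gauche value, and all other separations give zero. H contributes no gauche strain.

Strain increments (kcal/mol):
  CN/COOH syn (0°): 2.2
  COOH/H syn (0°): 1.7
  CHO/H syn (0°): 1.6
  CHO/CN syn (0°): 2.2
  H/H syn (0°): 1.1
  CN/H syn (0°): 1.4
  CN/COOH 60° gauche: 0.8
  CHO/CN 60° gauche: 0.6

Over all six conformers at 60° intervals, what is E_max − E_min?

4.4 kcal/mol

CN at 0° (eclipsed): H–CN eclipsed, CHO–H eclipsed, COOH–H eclipsed; 1.4 + 1.6 + 1.7 = 4.7 kcal/mol.
CN at 60° (staggered): CHO–CN gauche; 0.6 = 0.6 kcal/mol.
CN at 120° (eclipsed): H–H eclipsed, CHO–CN eclipsed, COOH–H eclipsed; 1.1 + 2.2 + 1.7 = 5.0 kcal/mol.
CN at 180° (staggered): CHO–CN gauche, COOH–CN gauche; 0.6 + 0.8 = 1.4 kcal/mol.
CN at 240° (eclipsed): H–H eclipsed, CHO–H eclipsed, COOH–CN eclipsed; 1.1 + 1.6 + 2.2 = 4.9 kcal/mol.
CN at 300° (staggered): COOH–CN gauche; 0.8 = 0.8 kcal/mol.
Max at 120° (5.0 kcal/mol), min at 60° (0.6 kcal/mol); barrier = 4.4 kcal/mol.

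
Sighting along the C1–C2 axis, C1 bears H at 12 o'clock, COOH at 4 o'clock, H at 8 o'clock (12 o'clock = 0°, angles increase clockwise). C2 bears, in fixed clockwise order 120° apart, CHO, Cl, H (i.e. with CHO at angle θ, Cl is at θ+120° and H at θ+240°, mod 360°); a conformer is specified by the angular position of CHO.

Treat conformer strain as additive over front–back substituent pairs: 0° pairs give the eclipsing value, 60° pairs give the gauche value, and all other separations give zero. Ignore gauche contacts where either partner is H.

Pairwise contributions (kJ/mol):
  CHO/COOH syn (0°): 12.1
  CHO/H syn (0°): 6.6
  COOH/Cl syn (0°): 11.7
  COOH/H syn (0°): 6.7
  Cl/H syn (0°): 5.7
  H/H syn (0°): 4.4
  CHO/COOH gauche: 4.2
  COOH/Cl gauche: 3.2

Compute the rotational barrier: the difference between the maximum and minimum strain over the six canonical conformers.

CHO at 0° (eclipsed): H(0°)/CHO(0°) eclipsed 6.6; COOH(120°)/Cl(120°) eclipsed 11.7; H(240°)/H(240°) eclipsed 4.4 → 22.7 kJ/mol.
CHO at 60° (staggered): COOH(120°)/CHO(60°) gauche 4.2; COOH(120°)/Cl(180°) gauche 3.2 → 7.4 kJ/mol.
CHO at 120° (eclipsed): H(0°)/H(0°) eclipsed 4.4; COOH(120°)/CHO(120°) eclipsed 12.1; H(240°)/Cl(240°) eclipsed 5.7 → 22.2 kJ/mol.
CHO at 180° (staggered): COOH(120°)/CHO(180°) gauche 4.2 → 4.2 kJ/mol.
CHO at 240° (eclipsed): H(0°)/Cl(0°) eclipsed 5.7; COOH(120°)/H(120°) eclipsed 6.7; H(240°)/CHO(240°) eclipsed 6.6 → 19.0 kJ/mol.
CHO at 300° (staggered): COOH(120°)/Cl(60°) gauche 3.2 → 3.2 kJ/mol.
Max at 0° (22.7 kJ/mol), min at 300° (3.2 kJ/mol); barrier = 19.5 kJ/mol.

19.5 kJ/mol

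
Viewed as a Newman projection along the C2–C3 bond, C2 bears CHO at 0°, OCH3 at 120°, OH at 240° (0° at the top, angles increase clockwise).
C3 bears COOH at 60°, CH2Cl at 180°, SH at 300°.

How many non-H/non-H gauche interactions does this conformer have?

Non-H gauche pairs: CHO(0°)/COOH(60°); CHO(0°)/SH(300°); OCH3(120°)/COOH(60°); OCH3(120°)/CH2Cl(180°); OH(240°)/CH2Cl(180°); OH(240°)/SH(300°) — 6 interactions.

6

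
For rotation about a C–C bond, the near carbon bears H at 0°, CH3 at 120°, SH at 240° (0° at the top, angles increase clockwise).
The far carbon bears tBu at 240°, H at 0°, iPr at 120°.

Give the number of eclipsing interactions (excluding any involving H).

2

Non-H eclipsing pairs: CH3(120°)/iPr(120°); SH(240°)/tBu(240°) — 2 interactions.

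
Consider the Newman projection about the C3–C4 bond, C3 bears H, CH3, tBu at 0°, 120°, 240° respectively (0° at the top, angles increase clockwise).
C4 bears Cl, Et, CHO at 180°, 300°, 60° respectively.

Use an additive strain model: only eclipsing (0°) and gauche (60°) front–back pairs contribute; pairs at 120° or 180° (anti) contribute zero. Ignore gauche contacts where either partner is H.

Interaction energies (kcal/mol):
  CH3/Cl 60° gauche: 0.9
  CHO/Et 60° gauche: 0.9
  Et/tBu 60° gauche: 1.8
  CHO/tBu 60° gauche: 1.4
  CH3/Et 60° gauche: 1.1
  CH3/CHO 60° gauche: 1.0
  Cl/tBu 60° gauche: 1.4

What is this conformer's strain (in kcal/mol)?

This conformer (staggered): CH3(120°)/Cl(180°) gauche 0.9; CH3(120°)/CHO(60°) gauche 1.0; tBu(240°)/Cl(180°) gauche 1.4; tBu(240°)/Et(300°) gauche 1.8 → 5.1 kcal/mol.

5.1 kcal/mol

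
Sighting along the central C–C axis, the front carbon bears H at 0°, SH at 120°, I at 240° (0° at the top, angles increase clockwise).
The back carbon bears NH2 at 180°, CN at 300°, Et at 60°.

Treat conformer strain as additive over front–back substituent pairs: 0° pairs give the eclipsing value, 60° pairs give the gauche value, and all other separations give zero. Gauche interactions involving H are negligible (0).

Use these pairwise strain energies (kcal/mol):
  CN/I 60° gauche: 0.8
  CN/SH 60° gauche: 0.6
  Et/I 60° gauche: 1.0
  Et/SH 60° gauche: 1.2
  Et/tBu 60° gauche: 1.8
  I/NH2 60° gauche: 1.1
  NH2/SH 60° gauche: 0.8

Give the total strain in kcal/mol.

3.9 kcal/mol

This conformer (staggered): SH(120°)/NH2(180°) gauche 0.8; SH(120°)/Et(60°) gauche 1.2; I(240°)/NH2(180°) gauche 1.1; I(240°)/CN(300°) gauche 0.8 → 3.9 kcal/mol.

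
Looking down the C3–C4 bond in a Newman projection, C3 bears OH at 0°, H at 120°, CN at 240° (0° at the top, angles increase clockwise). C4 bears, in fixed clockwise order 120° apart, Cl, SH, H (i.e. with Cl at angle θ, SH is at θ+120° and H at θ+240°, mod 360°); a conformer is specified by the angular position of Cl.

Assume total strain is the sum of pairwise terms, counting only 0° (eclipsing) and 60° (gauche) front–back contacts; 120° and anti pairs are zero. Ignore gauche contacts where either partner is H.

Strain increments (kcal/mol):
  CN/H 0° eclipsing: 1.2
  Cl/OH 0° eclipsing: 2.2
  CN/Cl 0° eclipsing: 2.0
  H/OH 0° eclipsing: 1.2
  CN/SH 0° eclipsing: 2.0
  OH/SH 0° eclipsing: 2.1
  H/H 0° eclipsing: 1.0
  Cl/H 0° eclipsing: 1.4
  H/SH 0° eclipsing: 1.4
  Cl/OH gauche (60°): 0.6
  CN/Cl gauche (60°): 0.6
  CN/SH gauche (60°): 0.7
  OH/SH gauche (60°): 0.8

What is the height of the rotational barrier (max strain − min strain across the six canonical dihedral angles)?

3.8 kcal/mol

Cl at 0° (eclipsed): OH–Cl eclipsed, H–SH eclipsed, CN–H eclipsed; 2.2 + 1.4 + 1.2 = 4.8 kcal/mol.
Cl at 60° (staggered): OH–Cl gauche, CN–SH gauche; 0.6 + 0.7 = 1.3 kcal/mol.
Cl at 120° (eclipsed): OH–H eclipsed, H–Cl eclipsed, CN–SH eclipsed; 1.2 + 1.4 + 2.0 = 4.6 kcal/mol.
Cl at 180° (staggered): OH–SH gauche, CN–Cl gauche, CN–SH gauche; 0.8 + 0.6 + 0.7 = 2.1 kcal/mol.
Cl at 240° (eclipsed): OH–SH eclipsed, H–H eclipsed, CN–Cl eclipsed; 2.1 + 1.0 + 2.0 = 5.1 kcal/mol.
Cl at 300° (staggered): OH–Cl gauche, OH–SH gauche, CN–Cl gauche; 0.6 + 0.8 + 0.6 = 2.0 kcal/mol.
Max at 240° (5.1 kcal/mol), min at 60° (1.3 kcal/mol); barrier = 3.8 kcal/mol.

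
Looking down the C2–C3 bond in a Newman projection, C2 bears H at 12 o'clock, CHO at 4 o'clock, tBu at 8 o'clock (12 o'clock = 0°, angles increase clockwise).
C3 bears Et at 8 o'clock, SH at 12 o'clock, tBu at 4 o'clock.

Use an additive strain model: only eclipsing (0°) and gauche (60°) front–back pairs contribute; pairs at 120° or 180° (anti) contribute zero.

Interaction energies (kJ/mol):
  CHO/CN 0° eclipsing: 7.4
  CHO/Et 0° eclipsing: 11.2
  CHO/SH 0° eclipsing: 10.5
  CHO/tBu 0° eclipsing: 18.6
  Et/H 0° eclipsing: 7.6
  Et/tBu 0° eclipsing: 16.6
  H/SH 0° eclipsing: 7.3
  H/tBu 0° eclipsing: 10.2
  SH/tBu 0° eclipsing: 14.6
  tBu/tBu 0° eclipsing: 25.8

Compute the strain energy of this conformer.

This conformer (eclipsed): H–SH eclipsed, CHO–tBu eclipsed, tBu–Et eclipsed; 7.3 + 18.6 + 16.6 = 42.5 kJ/mol.

42.5 kJ/mol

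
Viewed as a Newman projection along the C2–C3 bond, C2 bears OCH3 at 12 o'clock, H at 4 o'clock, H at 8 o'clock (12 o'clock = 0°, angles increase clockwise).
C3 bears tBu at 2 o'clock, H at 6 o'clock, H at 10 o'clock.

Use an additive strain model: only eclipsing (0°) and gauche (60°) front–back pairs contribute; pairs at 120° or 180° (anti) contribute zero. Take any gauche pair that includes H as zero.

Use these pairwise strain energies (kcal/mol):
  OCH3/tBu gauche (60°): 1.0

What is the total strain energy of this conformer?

1.0 kcal/mol

This conformer is staggered. OCH3 at 0° is gauche with tBu at 60° (1.0). Total 1.0 kcal/mol.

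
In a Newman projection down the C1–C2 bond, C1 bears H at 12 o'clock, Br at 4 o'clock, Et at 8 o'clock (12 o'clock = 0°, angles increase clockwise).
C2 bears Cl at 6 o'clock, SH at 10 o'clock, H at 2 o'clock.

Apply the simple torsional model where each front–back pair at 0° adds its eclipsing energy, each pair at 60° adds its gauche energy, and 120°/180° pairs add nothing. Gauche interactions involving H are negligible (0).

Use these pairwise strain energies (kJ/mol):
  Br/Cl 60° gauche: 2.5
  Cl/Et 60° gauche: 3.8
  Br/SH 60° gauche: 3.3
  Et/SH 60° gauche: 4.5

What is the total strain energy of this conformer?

10.8 kJ/mol

This conformer (staggered): Br(120°)/Cl(180°) gauche 2.5; Et(240°)/Cl(180°) gauche 3.8; Et(240°)/SH(300°) gauche 4.5 → 10.8 kJ/mol.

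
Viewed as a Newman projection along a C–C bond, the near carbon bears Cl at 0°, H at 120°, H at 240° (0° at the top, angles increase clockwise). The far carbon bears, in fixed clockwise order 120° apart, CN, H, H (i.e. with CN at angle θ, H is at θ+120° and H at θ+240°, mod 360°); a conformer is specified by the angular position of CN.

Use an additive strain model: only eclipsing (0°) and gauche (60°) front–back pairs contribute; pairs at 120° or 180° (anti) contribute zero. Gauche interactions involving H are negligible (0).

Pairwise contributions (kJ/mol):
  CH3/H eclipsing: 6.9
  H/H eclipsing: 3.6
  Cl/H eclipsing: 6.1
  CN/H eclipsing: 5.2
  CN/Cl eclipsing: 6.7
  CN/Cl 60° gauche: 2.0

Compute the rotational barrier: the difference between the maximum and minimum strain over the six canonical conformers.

14.9 kJ/mol

CN at 0° (eclipsed): Cl(0°)/CN(0°) eclipsed 6.7; H(120°)/H(120°) eclipsed 3.6; H(240°)/H(240°) eclipsed 3.6 → 13.9 kJ/mol.
CN at 60° (staggered): Cl(0°)/CN(60°) gauche 2.0 → 2.0 kJ/mol.
CN at 120° (eclipsed): Cl(0°)/H(0°) eclipsed 6.1; H(120°)/CN(120°) eclipsed 5.2; H(240°)/H(240°) eclipsed 3.6 → 14.9 kJ/mol.
CN at 180° (staggered): no non-H gauche contacts → 0.0 kJ/mol.
CN at 240° (eclipsed): Cl(0°)/H(0°) eclipsed 6.1; H(120°)/H(120°) eclipsed 3.6; H(240°)/CN(240°) eclipsed 5.2 → 14.9 kJ/mol.
CN at 300° (staggered): Cl(0°)/CN(300°) gauche 2.0 → 2.0 kJ/mol.
Max at 120° (14.9 kJ/mol), min at 180° (0.0 kJ/mol); barrier = 14.9 kJ/mol.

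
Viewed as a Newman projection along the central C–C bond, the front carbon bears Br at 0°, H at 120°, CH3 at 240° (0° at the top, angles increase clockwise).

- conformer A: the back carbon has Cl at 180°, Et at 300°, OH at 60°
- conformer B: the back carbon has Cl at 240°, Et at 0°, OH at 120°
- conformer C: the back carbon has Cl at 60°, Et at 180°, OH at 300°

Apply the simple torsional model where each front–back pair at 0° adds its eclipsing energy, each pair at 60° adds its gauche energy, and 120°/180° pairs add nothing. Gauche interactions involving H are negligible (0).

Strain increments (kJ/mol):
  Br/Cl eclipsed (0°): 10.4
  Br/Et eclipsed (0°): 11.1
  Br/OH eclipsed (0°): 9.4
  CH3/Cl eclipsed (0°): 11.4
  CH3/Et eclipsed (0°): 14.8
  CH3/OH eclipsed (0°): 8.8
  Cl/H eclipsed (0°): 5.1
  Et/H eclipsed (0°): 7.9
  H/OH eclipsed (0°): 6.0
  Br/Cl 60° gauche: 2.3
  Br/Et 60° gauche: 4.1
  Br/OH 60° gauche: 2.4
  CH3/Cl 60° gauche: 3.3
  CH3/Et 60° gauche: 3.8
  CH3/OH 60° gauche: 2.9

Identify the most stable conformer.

C

A (staggered): Br(0°)/Et(300°) gauche 4.1; Br(0°)/OH(60°) gauche 2.4; CH3(240°)/Cl(180°) gauche 3.3; CH3(240°)/Et(300°) gauche 3.8 → 13.6 kJ/mol.
B (eclipsed): Br(0°)/Et(0°) eclipsed 11.1; H(120°)/OH(120°) eclipsed 6.0; CH3(240°)/Cl(240°) eclipsed 11.4 → 28.5 kJ/mol.
C (staggered): Br(0°)/Cl(60°) gauche 2.3; Br(0°)/OH(300°) gauche 2.4; CH3(240°)/Et(180°) gauche 3.8; CH3(240°)/OH(300°) gauche 2.9 → 11.4 kJ/mol.
C has the lowest total (11.4 kJ/mol).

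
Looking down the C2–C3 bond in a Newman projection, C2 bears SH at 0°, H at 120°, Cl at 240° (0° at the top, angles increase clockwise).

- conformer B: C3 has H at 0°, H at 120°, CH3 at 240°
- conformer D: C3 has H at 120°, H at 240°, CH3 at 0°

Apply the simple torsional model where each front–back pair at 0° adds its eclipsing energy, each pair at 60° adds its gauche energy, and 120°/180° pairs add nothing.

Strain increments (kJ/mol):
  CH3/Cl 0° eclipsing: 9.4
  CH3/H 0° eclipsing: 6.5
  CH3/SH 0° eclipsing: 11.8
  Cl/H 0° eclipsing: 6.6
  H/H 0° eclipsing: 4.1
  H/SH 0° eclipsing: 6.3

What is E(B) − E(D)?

-2.7 kJ/mol

B (eclipsed): SH–H eclipsed, H–H eclipsed, Cl–CH3 eclipsed; 6.3 + 4.1 + 9.4 = 19.8 kJ/mol.
D (eclipsed): SH–CH3 eclipsed, H–H eclipsed, Cl–H eclipsed; 11.8 + 4.1 + 6.6 = 22.5 kJ/mol.
E(B) − E(D) = 19.8 − 22.5 = -2.7 kJ/mol.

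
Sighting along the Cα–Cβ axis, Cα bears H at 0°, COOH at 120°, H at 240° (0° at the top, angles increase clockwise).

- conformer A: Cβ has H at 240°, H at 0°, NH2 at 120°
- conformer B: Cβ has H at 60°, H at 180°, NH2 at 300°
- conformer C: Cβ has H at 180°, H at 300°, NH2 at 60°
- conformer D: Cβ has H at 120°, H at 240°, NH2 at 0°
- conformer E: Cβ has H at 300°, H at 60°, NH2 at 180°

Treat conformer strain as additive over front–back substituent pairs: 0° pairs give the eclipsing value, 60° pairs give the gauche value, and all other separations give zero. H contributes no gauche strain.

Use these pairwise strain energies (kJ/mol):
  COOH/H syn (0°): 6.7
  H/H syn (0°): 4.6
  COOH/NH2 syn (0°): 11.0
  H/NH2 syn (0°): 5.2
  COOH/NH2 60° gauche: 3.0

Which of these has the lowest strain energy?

B

A (eclipsed): H–H eclipsed, COOH–NH2 eclipsed, H–H eclipsed; 4.6 + 11.0 + 4.6 = 20.2 kJ/mol.
B (staggered): no non-H gauche contacts → 0.0 kJ/mol.
C (staggered): COOH–NH2 gauche; 3.0 = 3.0 kJ/mol.
D (eclipsed): H–NH2 eclipsed, COOH–H eclipsed, H–H eclipsed; 5.2 + 6.7 + 4.6 = 16.5 kJ/mol.
E (staggered): COOH–NH2 gauche; 3.0 = 3.0 kJ/mol.
B has the lowest total (0.0 kJ/mol).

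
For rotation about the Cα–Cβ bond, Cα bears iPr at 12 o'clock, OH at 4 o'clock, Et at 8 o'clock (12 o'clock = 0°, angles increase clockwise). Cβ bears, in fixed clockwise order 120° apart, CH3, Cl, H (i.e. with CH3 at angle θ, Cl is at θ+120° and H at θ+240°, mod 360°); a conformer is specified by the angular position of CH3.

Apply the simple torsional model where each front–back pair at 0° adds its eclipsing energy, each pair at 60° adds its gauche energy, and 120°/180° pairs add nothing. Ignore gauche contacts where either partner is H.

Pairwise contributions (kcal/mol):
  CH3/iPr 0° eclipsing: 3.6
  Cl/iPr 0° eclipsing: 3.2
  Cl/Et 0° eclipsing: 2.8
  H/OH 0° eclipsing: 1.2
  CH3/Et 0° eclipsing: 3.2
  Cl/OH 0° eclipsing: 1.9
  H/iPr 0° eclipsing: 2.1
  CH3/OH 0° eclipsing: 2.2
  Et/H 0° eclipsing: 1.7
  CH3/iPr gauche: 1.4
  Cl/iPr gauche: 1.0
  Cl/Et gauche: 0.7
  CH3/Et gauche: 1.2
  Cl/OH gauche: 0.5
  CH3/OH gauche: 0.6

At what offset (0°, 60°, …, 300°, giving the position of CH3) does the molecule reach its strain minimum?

CH3 at 0° is eclipsed. iPr at 0° is eclipsed with CH3 at 0° (3.6); OH at 120° is eclipsed with Cl at 120° (1.9); Et at 240° is eclipsed with H at 240° (1.7). Total 7.2 kcal/mol.
CH3 at 60° is staggered. iPr at 0° is gauche with CH3 at 60° (1.4); OH at 120° is gauche with CH3 at 60° (0.6); OH at 120° is gauche with Cl at 180° (0.5); Et at 240° is gauche with Cl at 180° (0.7). Total 3.2 kcal/mol.
CH3 at 120° is eclipsed. iPr at 0° is eclipsed with H at 0° (2.1); OH at 120° is eclipsed with CH3 at 120° (2.2); Et at 240° is eclipsed with Cl at 240° (2.8). Total 7.1 kcal/mol.
CH3 at 180° is staggered. iPr at 0° is gauche with Cl at 300° (1.0); OH at 120° is gauche with CH3 at 180° (0.6); Et at 240° is gauche with CH3 at 180° (1.2); Et at 240° is gauche with Cl at 300° (0.7). Total 3.5 kcal/mol.
CH3 at 240° is eclipsed. iPr at 0° is eclipsed with Cl at 0° (3.2); OH at 120° is eclipsed with H at 120° (1.2); Et at 240° is eclipsed with CH3 at 240° (3.2). Total 7.6 kcal/mol.
CH3 at 300° is staggered. iPr at 0° is gauche with CH3 at 300° (1.4); iPr at 0° is gauche with Cl at 60° (1.0); OH at 120° is gauche with Cl at 60° (0.5); Et at 240° is gauche with CH3 at 300° (1.2). Total 4.1 kcal/mol.
The minimum (3.2 kcal/mol) occurs with CH3 at 60°.

60°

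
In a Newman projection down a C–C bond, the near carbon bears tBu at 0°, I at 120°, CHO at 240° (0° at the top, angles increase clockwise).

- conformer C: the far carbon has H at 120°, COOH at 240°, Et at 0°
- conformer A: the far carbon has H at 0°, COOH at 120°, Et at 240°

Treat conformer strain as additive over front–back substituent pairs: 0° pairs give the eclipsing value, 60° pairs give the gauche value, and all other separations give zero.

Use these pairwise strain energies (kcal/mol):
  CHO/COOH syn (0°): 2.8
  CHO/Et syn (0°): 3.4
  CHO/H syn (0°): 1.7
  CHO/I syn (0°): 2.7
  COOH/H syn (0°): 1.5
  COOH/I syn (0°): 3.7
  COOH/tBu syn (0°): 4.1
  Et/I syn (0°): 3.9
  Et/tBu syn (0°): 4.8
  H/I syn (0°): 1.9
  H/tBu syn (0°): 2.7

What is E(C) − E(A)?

-0.3 kcal/mol

C (eclipsed): tBu(0°)/Et(0°) eclipsed 4.8; I(120°)/H(120°) eclipsed 1.9; CHO(240°)/COOH(240°) eclipsed 2.8 → 9.5 kcal/mol.
A (eclipsed): tBu(0°)/H(0°) eclipsed 2.7; I(120°)/COOH(120°) eclipsed 3.7; CHO(240°)/Et(240°) eclipsed 3.4 → 9.8 kcal/mol.
E(C) − E(A) = 9.5 − 9.8 = -0.3 kcal/mol.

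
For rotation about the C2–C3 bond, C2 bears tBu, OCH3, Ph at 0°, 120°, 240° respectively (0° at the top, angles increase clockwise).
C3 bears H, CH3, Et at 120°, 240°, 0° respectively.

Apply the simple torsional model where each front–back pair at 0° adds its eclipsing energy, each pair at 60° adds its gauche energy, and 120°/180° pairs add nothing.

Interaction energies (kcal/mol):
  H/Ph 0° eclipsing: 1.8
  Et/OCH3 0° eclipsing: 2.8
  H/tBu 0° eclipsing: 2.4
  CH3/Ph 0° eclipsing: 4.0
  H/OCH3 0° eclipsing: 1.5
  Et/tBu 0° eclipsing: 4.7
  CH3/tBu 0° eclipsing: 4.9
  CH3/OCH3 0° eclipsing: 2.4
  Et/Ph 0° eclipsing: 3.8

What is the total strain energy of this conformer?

This conformer (eclipsed): tBu(0°)/Et(0°) eclipsed 4.7; OCH3(120°)/H(120°) eclipsed 1.5; Ph(240°)/CH3(240°) eclipsed 4.0 → 10.2 kcal/mol.

10.2 kcal/mol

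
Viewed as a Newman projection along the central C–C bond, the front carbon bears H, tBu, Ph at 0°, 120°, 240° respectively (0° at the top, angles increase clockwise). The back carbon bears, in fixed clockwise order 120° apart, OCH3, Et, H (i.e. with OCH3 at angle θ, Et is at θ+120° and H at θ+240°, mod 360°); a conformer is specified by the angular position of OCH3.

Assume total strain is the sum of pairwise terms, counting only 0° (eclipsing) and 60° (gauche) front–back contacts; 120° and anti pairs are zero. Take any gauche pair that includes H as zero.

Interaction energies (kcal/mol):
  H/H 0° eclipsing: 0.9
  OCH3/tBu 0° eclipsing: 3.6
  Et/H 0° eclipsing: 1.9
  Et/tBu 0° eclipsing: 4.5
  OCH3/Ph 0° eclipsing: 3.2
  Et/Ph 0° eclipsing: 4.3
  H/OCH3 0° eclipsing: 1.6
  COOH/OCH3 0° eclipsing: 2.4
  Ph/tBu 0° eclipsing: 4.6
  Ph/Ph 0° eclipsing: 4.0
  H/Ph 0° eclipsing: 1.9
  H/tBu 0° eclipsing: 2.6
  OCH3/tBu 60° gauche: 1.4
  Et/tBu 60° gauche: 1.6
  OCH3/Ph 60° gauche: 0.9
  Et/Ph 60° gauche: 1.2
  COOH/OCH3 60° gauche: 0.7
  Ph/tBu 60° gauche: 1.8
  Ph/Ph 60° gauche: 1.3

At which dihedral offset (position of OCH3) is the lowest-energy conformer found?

OCH3 at 0° is eclipsed. H at 0° is eclipsed with OCH3 at 0° (1.6); tBu at 120° is eclipsed with Et at 120° (4.5); Ph at 240° is eclipsed with H at 240° (1.9). Total 8.0 kcal/mol.
OCH3 at 60° is staggered. tBu at 120° is gauche with OCH3 at 60° (1.4); tBu at 120° is gauche with Et at 180° (1.6); Ph at 240° is gauche with Et at 180° (1.2). Total 4.2 kcal/mol.
OCH3 at 120° is eclipsed. H at 0° is eclipsed with H at 0° (0.9); tBu at 120° is eclipsed with OCH3 at 120° (3.6); Ph at 240° is eclipsed with Et at 240° (4.3). Total 8.8 kcal/mol.
OCH3 at 180° is staggered. tBu at 120° is gauche with OCH3 at 180° (1.4); Ph at 240° is gauche with OCH3 at 180° (0.9); Ph at 240° is gauche with Et at 300° (1.2). Total 3.5 kcal/mol.
OCH3 at 240° is eclipsed. H at 0° is eclipsed with Et at 0° (1.9); tBu at 120° is eclipsed with H at 120° (2.6); Ph at 240° is eclipsed with OCH3 at 240° (3.2). Total 7.7 kcal/mol.
OCH3 at 300° is staggered. tBu at 120° is gauche with Et at 60° (1.6); Ph at 240° is gauche with OCH3 at 300° (0.9). Total 2.5 kcal/mol.
The minimum (2.5 kcal/mol) occurs with OCH3 at 300°.

300°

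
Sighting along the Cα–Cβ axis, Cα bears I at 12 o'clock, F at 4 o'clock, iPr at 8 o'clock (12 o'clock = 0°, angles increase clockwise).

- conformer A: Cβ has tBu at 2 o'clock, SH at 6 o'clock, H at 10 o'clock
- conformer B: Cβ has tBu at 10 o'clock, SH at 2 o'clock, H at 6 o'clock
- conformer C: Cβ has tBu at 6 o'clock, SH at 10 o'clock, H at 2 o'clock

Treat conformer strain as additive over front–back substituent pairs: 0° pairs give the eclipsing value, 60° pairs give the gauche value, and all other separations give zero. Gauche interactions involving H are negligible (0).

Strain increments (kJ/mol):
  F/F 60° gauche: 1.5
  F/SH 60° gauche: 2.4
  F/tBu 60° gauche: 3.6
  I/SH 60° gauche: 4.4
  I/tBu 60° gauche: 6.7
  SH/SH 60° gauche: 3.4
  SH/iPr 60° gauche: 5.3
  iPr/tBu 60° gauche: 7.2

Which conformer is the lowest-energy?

A (staggered): I(0°)/tBu(60°) gauche 6.7; F(120°)/tBu(60°) gauche 3.6; F(120°)/SH(180°) gauche 2.4; iPr(240°)/SH(180°) gauche 5.3 → 18.0 kJ/mol.
B (staggered): I(0°)/tBu(300°) gauche 6.7; I(0°)/SH(60°) gauche 4.4; F(120°)/SH(60°) gauche 2.4; iPr(240°)/tBu(300°) gauche 7.2 → 20.7 kJ/mol.
C (staggered): I(0°)/SH(300°) gauche 4.4; F(120°)/tBu(180°) gauche 3.6; iPr(240°)/tBu(180°) gauche 7.2; iPr(240°)/SH(300°) gauche 5.3 → 20.5 kJ/mol.
A has the lowest total (18.0 kJ/mol).

A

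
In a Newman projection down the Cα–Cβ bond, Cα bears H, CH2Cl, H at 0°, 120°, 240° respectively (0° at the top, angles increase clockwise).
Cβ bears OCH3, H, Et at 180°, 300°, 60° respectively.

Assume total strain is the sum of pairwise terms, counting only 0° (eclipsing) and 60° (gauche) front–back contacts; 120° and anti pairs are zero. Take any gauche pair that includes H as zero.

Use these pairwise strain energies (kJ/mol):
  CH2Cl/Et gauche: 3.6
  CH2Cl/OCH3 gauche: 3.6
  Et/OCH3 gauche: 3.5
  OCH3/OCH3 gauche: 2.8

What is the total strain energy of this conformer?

This conformer is staggered. CH2Cl at 120° is gauche with OCH3 at 180° (3.6); CH2Cl at 120° is gauche with Et at 60° (3.6). Total 7.2 kJ/mol.

7.2 kJ/mol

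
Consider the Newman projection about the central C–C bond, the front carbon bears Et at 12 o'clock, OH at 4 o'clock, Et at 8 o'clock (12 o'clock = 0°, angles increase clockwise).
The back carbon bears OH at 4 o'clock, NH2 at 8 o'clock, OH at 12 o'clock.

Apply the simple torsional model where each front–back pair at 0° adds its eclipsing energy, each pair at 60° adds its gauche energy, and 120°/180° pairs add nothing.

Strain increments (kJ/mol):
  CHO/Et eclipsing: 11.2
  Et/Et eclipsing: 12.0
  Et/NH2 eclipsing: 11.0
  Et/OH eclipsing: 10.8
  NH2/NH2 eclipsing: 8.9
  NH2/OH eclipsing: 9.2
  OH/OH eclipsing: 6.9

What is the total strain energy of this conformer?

This conformer (eclipsed): Et–OH eclipsed, OH–OH eclipsed, Et–NH2 eclipsed; 10.8 + 6.9 + 11.0 = 28.7 kJ/mol.

28.7 kJ/mol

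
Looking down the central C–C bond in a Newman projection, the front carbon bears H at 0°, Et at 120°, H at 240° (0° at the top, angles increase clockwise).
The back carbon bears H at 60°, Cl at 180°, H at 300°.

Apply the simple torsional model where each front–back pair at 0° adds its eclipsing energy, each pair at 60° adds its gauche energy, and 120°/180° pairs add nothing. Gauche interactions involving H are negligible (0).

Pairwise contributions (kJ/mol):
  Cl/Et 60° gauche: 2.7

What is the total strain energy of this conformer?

This conformer (staggered): Et–Cl gauche; 2.7 = 2.7 kJ/mol.

2.7 kJ/mol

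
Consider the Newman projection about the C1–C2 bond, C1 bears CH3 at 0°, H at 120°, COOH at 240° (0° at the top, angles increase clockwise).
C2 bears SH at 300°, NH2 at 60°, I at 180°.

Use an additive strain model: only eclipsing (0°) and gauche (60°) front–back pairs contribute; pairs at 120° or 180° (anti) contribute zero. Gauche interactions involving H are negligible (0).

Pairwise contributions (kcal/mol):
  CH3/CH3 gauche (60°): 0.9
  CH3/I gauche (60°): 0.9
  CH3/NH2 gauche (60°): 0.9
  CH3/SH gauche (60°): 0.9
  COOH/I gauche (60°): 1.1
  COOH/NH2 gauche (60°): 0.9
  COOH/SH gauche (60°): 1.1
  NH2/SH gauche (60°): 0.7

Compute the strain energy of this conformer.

This conformer (staggered): CH3–SH gauche, CH3–NH2 gauche, COOH–SH gauche, COOH–I gauche; 0.9 + 0.9 + 1.1 + 1.1 = 4.0 kcal/mol.

4.0 kcal/mol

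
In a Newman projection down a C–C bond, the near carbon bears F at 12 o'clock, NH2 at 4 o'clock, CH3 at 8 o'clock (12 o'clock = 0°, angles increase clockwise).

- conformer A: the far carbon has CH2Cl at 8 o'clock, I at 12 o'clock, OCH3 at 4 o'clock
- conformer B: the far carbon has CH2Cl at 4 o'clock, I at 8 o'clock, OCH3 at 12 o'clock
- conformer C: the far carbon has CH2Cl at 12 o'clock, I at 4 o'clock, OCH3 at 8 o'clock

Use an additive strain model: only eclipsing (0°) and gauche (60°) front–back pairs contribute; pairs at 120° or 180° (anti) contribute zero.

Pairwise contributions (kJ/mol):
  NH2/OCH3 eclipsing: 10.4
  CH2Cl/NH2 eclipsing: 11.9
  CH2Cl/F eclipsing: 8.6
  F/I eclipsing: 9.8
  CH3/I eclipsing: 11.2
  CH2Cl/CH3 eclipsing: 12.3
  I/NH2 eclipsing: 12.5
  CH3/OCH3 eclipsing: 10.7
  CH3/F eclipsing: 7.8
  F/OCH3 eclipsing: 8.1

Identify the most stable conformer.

B

A (eclipsed): F–I eclipsed, NH2–OCH3 eclipsed, CH3–CH2Cl eclipsed; 9.8 + 10.4 + 12.3 = 32.5 kJ/mol.
B (eclipsed): F–OCH3 eclipsed, NH2–CH2Cl eclipsed, CH3–I eclipsed; 8.1 + 11.9 + 11.2 = 31.2 kJ/mol.
C (eclipsed): F–CH2Cl eclipsed, NH2–I eclipsed, CH3–OCH3 eclipsed; 8.6 + 12.5 + 10.7 = 31.8 kJ/mol.
B has the lowest total (31.2 kJ/mol).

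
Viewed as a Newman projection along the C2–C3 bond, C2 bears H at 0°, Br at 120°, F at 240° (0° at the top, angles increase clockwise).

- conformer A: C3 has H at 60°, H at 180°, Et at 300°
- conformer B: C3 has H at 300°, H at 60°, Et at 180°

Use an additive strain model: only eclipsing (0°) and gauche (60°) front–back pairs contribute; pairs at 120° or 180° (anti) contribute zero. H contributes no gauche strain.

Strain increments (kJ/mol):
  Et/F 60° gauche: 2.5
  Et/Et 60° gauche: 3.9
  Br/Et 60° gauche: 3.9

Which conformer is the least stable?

A is staggered. F at 240° is gauche with Et at 300° (2.5). Total 2.5 kJ/mol.
B is staggered. Br at 120° is gauche with Et at 180° (3.9); F at 240° is gauche with Et at 180° (2.5). Total 6.4 kJ/mol.
B has the highest total (6.4 kJ/mol).

B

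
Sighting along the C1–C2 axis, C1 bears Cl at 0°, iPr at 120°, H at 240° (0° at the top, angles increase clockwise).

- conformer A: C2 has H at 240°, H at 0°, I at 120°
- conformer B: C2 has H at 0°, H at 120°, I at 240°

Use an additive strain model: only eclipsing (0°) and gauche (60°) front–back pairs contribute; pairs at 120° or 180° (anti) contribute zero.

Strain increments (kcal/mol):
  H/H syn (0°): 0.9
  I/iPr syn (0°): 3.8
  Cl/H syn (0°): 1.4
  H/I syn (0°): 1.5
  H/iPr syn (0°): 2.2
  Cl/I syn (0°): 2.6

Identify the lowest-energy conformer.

B

A (eclipsed): Cl(0°)/H(0°) eclipsed 1.4; iPr(120°)/I(120°) eclipsed 3.8; H(240°)/H(240°) eclipsed 0.9 → 6.1 kcal/mol.
B (eclipsed): Cl(0°)/H(0°) eclipsed 1.4; iPr(120°)/H(120°) eclipsed 2.2; H(240°)/I(240°) eclipsed 1.5 → 5.1 kcal/mol.
B has the lowest total (5.1 kcal/mol).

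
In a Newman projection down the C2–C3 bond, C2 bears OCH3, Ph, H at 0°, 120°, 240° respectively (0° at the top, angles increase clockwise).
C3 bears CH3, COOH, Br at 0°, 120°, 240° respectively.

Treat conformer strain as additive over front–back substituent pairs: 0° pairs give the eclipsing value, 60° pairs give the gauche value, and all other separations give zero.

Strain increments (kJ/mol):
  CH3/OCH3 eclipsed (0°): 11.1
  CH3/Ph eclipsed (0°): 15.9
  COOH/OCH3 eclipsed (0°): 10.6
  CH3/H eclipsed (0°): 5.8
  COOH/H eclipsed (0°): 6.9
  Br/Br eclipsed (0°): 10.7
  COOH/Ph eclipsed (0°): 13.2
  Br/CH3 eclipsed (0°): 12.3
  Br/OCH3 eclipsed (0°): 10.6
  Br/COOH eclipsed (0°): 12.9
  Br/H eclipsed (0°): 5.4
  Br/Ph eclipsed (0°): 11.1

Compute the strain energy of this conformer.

29.7 kJ/mol

This conformer (eclipsed): OCH3–CH3 eclipsed, Ph–COOH eclipsed, H–Br eclipsed; 11.1 + 13.2 + 5.4 = 29.7 kJ/mol.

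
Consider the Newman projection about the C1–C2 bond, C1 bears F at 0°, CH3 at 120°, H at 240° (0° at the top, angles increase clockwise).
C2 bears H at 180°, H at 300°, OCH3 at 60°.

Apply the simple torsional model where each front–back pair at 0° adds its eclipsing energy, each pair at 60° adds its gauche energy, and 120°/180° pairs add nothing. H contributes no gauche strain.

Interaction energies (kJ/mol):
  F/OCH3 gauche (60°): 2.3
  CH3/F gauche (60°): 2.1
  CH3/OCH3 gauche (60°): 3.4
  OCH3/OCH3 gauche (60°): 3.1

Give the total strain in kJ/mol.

5.7 kJ/mol

This conformer is staggered. F at 0° is gauche with OCH3 at 60° (2.3); CH3 at 120° is gauche with OCH3 at 60° (3.4). Total 5.7 kJ/mol.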